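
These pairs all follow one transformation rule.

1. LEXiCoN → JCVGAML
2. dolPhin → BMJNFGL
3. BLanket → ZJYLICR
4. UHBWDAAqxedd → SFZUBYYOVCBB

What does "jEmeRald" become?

HCKCPYJB

The pattern: shift every letter 2 places backward in the alphabet (wrapping around), then convert every letter to uppercase.
"jEmeRald" → "hCkcPyjb" → "HCKCPYJB".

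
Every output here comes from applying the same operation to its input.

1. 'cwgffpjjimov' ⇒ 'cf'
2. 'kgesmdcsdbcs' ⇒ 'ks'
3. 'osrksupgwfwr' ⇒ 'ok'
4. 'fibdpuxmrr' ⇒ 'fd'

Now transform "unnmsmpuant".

um

What's happening: keep one character in every 3, starting at position 1 (positions 1st, 4th, 7th, ...), then delete the last 2 characters.
Working it through for "unnmsmpuant": intermediate "umpn", final "um".
(Check on "kgesmdcsdbcs": → "kscb" → "ks" ✓)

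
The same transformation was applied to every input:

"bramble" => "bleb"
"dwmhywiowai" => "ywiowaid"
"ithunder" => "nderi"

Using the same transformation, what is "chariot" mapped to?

iotc

The transformation: move the first character to the end, then delete the first 3 characters.
For "chariot", step one produces "hariotc"; step two turns that into "iotc".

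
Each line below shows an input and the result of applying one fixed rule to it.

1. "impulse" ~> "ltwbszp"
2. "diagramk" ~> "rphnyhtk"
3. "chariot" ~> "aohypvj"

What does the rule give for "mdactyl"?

skhjaft

In each case the input is transformed by: shift every letter 7 places forward in the alphabet (wrapping around), then swap the first and last characters.
Applying that to "mdactyl" gives "skhjaft".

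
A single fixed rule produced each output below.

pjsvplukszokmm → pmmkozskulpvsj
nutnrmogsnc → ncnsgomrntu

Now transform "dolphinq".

dqnihplo

What's happening: move the first character to the end, then reverse the string.
So "dolphinq" becomes "dqnihplo".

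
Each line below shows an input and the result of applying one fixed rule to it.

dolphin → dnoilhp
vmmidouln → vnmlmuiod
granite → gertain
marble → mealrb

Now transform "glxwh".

In each case the input is transformed by: take characters alternately from the front and the back (1st, last, 2nd, 2nd-last, ...).
"glxwh" → "ghlwx".

ghlwx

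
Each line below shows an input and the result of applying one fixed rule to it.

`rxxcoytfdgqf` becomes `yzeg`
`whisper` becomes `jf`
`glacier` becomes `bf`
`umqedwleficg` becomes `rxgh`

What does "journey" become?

The transformation: keep one character in every 3, starting at position 3 (positions 3rd, 6th, 9th, ...), then shift every letter 1 place forward in the alphabet (wrapping around).
Starting from "journey": after the first operation, "ue"; after the second, "vf".

vf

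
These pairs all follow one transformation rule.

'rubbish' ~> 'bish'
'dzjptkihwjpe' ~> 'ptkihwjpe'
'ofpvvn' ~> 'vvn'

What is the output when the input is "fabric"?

In each case the input is transformed by: delete the first 3 characters.
Doing the same to "fabric": "ric".

ric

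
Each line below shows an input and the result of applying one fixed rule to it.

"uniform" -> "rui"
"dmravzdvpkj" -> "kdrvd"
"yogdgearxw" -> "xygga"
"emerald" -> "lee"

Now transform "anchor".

oac

What's happening: move the last 3 characters to the front (rotate right by 3), then keep every other character starting from the second (positions 2nd, 4th, 6th, ...).
Working it through for "anchor": intermediate "horanc", final "oac".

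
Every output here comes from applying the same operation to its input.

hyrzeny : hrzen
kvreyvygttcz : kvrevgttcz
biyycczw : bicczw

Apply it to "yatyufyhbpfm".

Looking at the pairs, the operation is to remove every "y".
For "yatyufyhbpfm" the result is "atufhbpfm".

atufhbpfm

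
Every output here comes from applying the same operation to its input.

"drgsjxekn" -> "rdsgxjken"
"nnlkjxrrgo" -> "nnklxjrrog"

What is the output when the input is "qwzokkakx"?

The rule is to swap each adjacent pair of characters (1↔2, 3↔4, ...).
So "qwzokkakx" becomes "wqozkkkax".

wqozkkkax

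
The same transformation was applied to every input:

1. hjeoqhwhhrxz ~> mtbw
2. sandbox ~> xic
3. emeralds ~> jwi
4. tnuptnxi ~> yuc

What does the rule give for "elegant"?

In each case the input is transformed by: shift every letter 5 places forward in the alphabet (wrapping around), then keep one character in every 3, starting at position 1 (positions 1st, 4th, 7th, ...).
"elegant" → "jly".

jly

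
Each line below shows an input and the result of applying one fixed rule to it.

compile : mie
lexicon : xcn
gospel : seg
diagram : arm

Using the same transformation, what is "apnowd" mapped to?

nwa

Rule — move the first character to the end, then keep every other character starting from the second (positions 2nd, 4th, 6th, ...).
For "apnowd", step one produces "pnowda"; step two turns that into "nwa".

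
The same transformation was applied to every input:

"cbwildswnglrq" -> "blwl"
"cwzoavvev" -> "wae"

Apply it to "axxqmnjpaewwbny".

In each case the input is transformed by: keep one character in every 3, starting at position 2 (positions 2nd, 5th, 8th, ...).
For "axxqmnjpaewwbny" the result is "xmpwn".

xmpwn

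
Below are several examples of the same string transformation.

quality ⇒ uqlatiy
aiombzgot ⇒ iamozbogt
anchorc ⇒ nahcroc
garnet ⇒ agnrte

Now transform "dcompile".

The rule is to swap each adjacent pair of characters (1↔2, 3↔4, ...).
Doing the same to "dcompile": "cdmoipel".

cdmoipel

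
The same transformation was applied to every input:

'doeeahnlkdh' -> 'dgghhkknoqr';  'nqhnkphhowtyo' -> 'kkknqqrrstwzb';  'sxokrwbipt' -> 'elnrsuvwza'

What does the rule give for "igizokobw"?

Each output is the input with this applied: sort the characters into alphabetical order, then shift every letter 3 places forward in the alphabet (wrapping around).
Working it through for "igizokobw": intermediate "bgiikoowz", final "ejllnrrzc".

ejllnrrzc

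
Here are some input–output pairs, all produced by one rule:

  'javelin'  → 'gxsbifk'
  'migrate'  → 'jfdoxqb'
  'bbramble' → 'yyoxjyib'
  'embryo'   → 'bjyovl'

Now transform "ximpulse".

ufjmripb

The transformation: shift every letter 3 places backward in the alphabet (wrapping around).
So "ximpulse" becomes "ufjmripb".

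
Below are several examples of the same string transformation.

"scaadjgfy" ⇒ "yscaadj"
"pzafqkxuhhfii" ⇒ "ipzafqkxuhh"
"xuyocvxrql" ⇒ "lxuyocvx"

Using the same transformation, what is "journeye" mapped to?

Each output is the input with this applied: move the last 3 characters to the front (rotate right by 3), then delete the first 2 characters.
"journeye" → "ejourn".

ejourn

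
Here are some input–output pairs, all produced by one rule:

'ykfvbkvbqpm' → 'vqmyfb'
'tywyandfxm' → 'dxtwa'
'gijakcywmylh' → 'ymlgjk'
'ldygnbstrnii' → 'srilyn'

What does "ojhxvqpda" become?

paohv

Each output is the input with this applied: keep every other character starting from the first (positions 1st, 3rd, 5th, ...), then move the first 3 characters to the end (rotate left by 3).
"ojhxvqpda" → "paohv".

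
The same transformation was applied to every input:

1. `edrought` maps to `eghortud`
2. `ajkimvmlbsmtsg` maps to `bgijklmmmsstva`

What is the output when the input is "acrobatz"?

abcortza

Rule — sort the characters into alphabetical order, then move the first character to the end.
Doing the same to "acrobatz": "abcortza".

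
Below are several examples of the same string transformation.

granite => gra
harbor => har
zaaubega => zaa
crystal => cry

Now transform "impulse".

What's happening: keep only the first 3 characters.
Doing the same to "impulse": "imp".

imp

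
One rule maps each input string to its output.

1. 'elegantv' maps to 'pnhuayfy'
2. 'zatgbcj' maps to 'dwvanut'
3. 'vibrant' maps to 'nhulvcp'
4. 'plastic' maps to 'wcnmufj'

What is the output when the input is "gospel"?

fyjmia

What's happening: shift every letter 6 places backward in the alphabet (wrapping around), then reverse the string.
For "gospel" the result is "fyjmia".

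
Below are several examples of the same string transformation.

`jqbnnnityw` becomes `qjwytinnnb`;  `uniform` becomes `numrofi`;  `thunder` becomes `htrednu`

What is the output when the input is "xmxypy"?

In each case the input is transformed by: move the first 2 characters to the end (rotate left by 2), then reverse the string.
On "xmxypy": the first step gives "xypyxm", and the second then gives "mxypyx".
(Check on "uniform": → "iformun" → "numrofi" ✓)

mxypyx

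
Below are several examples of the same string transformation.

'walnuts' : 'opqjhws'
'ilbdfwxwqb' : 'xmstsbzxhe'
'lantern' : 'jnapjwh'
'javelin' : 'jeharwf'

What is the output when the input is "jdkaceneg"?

The rule is to reverse the string, then shift every letter 4 places backward in the alphabet (wrapping around).
Doing the same to "jdkaceneg": "cajaywgzf".

cajaywgzf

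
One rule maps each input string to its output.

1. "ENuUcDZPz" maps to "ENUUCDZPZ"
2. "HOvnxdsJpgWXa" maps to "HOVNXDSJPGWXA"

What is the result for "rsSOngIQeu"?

RSSONGIQEU

Rule — convert every letter to uppercase.
For "rsSOngIQeu" the result is "RSSONGIQEU".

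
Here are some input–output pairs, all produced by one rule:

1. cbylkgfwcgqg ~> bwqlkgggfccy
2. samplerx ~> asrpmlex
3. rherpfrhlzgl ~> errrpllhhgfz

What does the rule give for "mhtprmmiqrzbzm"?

In each case the input is transformed by: sort the characters into reverse alphabetical order, then swap the first and last characters.
Working it through for "mhtprmmiqrzbzm": intermediate "zztrrqpmmmmihb", final "bztrrqpmmmmihz".

bztrrqpmmmmihz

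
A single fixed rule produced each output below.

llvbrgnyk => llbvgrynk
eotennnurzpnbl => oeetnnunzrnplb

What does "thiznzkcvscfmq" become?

htzizncksvfcqm

In each case the input is transformed by: swap each adjacent pair of characters (1↔2, 3↔4, ...).
Applying that to "thiznzkcvscfmq" gives "htzizncksvfcqm".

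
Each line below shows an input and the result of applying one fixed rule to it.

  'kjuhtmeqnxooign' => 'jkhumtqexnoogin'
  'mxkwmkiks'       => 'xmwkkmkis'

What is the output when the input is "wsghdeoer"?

The pattern: swap each adjacent pair of characters (1↔2, 3↔4, ...).
On "wsghdeoer" that produces "swhgedeor".

swhgedeor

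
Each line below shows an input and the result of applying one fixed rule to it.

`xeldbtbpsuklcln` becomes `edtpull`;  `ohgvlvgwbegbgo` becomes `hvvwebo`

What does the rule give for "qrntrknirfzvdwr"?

rtkifvw

Each output is the input with this applied: keep every other character starting from the second (positions 2nd, 4th, 6th, ...).
Applying that to "qrntrknirfzvdwr" gives "rtkifvw".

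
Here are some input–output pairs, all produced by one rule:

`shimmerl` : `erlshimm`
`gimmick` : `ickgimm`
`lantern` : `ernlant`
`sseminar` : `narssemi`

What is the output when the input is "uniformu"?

rmuunifo

Each output is the input with this applied: move the last 3 characters to the front (rotate right by 3).
"uniformu" → "rmuunifo".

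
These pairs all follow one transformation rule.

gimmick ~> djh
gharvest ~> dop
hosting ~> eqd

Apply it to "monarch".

Each output is the input with this applied: shift every letter 3 places backward in the alphabet (wrapping around), then keep one character in every 3, starting at position 1 (positions 1st, 4th, 7th, ...).
For "monarch" the result is "jxe".

jxe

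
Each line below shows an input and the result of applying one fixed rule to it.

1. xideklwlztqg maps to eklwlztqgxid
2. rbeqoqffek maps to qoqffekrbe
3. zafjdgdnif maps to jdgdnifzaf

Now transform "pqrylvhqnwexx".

ylvhqnwexxpqr

Looking at the pairs, the operation is to move the first 3 characters to the end (rotate left by 3).
On "pqrylvhqnwexx" that produces "ylvhqnwexxpqr".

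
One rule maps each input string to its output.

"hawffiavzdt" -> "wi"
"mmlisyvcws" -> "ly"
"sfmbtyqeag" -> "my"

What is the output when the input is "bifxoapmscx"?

fa

Each output is the input with this applied: keep one character in every 3, starting at position 3 (positions 3rd, 6th, 9th, ...), then delete the last character.
"bifxoapmscx" → "fa".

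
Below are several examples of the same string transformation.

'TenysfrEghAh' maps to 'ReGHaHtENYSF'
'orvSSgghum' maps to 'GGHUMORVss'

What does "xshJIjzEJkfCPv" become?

In each case the input is transformed by: swap the front and back halves of the string, then flip the case of every letter.
Working it through for "xshJIjzEJkfCPv": intermediate "EJkfCPvxshJIjz", final "ejKFcpVXSHjiJZ".

ejKFcpVXSHjiJZ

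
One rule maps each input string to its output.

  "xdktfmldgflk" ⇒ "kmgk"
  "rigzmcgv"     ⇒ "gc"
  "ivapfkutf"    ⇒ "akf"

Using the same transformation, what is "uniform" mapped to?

ir

What's happening: keep one character in every 3, starting at position 3 (positions 3rd, 6th, 9th, ...).
For "uniform" the result is "ir".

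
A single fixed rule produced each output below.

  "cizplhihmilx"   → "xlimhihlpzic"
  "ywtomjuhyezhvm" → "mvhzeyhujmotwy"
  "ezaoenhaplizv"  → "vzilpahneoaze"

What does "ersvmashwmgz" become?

Rule — reverse the string.
For "ersvmashwmgz" the result is "zgmwhsamvsre".

zgmwhsamvsre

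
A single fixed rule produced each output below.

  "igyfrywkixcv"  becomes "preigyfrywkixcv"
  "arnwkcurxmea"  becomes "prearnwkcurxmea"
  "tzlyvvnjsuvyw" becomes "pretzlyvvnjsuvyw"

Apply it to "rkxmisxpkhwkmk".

prerkxmisxpkhwkmk

The rule is to prepend "pre".
"rkxmisxpkhwkmk" → "prerkxmisxpkhwkmk".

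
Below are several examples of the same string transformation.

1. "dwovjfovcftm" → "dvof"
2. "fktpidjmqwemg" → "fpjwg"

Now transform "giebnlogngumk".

gbogk

Rule — keep one character in every 3, starting at position 1 (positions 1st, 4th, 7th, ...).
Doing the same to "giebnlogngumk": "gbogk".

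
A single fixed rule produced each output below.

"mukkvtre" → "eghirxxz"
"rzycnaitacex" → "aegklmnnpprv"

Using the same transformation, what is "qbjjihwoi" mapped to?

bdjouvvww

The rule is to shift every letter 13 places forward in the alphabet (wrapping around) — i.e. ROT13, then sort the characters into alphabetical order.
For "qbjjihwoi", step one produces "dowwvujbv"; step two turns that into "bdjouvvww".
(Check on "mukkvtre": → "zhxxiger" → "eghirxxz" ✓)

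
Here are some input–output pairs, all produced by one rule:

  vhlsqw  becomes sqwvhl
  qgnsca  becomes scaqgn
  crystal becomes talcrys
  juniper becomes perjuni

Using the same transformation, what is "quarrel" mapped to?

Each output is the input with this applied: move the last 3 characters to the front (rotate right by 3).
"quarrel" → "relquar".

relquar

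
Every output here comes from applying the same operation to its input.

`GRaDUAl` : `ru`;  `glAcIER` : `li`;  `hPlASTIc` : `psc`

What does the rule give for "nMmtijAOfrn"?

mion

Looking at the pairs, the operation is to keep one character in every 3, starting at position 2 (positions 2nd, 5th, 8th, ...), then convert every letter to lowercase.
For "nMmtijAOfrn" the result is "mion".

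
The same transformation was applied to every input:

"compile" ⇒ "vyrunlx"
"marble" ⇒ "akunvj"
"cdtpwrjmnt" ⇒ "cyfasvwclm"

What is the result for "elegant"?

npjwcnu

What's happening: shift every letter 9 places forward in the alphabet (wrapping around), then move the first 2 characters to the end (rotate left by 2).
Working it through for "elegant": intermediate "nunpjwc", final "npjwcnu".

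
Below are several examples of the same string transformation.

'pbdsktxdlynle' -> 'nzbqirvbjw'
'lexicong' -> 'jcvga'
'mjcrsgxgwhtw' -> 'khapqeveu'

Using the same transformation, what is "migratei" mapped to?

The rule is to shift every letter 2 places backward in the alphabet (wrapping around), then delete the last 3 characters.
On "migratei": the first step gives "kgepyrcg", and the second then gives "kgepy".

kgepy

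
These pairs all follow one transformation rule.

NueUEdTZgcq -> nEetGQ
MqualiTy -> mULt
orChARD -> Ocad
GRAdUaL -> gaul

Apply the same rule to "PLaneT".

Each output is the input with this applied: flip the case of every letter, then keep every other character starting from the first (positions 1st, 3rd, 5th, ...).
For "PLaneT", step one produces "plANEt"; step two turns that into "pAE".

pAE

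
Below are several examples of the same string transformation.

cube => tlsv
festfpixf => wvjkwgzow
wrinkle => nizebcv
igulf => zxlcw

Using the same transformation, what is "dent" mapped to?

uvek

Looking at the pairs, the operation is to shift every letter 9 places backward in the alphabet (wrapping around).
"dent" → "uvek".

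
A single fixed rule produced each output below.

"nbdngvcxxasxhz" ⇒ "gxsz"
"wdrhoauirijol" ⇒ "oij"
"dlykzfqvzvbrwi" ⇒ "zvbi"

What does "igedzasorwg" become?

zog

The rule is to delete the first 3 characters, then keep one character in every 3, starting at position 2 (positions 2nd, 5th, 8th, ...).
Starting from "igedzasorwg": after the first operation, "dzasorwg"; after the second, "zog".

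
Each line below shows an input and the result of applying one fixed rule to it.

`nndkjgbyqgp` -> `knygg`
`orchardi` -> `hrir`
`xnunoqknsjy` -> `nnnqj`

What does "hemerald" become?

The rule is to keep every other character starting from the second (positions 2nd, 4th, 6th, ...), then swap each adjacent pair of characters (1↔2, 3↔4, ...).
Working it through for "hemerald": intermediate "eead", final "eeda".

eeda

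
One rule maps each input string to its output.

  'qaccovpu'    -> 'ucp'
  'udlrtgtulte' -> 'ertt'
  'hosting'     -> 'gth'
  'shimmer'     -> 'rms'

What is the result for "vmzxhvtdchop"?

In each case the input is transformed by: swap the first and last characters, then keep one character in every 3, starting at position 1 (positions 1st, 4th, 7th, ...).
On "vmzxhvtdchop": the first step gives "pmzxhvtdchov", and the second then gives "pxth".
(Check on "udlrtgtulte": → "edlrtgtultu" → "ertt" ✓)

pxth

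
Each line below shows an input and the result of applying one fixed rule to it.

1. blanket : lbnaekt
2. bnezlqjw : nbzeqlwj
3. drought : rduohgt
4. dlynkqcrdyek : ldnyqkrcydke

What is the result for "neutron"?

entuorn

The pattern: swap each adjacent pair of characters (1↔2, 3↔4, ...).
"neutron" → "entuorn".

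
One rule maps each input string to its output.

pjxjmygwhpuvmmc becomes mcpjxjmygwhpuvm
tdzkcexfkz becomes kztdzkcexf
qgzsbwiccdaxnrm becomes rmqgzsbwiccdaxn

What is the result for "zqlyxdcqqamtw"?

twzqlyxdcqqam

Rule — move the last 2 characters to the front (rotate right by 2).
Applying that to "zqlyxdcqqamtw" gives "twzqlyxdcqqam".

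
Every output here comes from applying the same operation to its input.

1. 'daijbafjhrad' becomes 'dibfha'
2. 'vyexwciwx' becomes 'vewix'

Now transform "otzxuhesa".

ozuea

Looking at the pairs, the operation is to keep every other character starting from the first (positions 1st, 3rd, 5th, ...).
For "otzxuhesa" the result is "ozuea".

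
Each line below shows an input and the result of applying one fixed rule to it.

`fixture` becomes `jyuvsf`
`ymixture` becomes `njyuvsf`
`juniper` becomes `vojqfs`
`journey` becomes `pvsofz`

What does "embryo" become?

ncszp

The transformation: shift every letter 1 place forward in the alphabet (wrapping around), then delete the first character.
Starting from "embryo": after the first operation, "fncszp"; after the second, "ncszp".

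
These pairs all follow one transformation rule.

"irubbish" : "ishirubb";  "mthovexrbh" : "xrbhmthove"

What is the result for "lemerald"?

Each output is the input with this applied: move the first character to the end, then swap the front and back halves of the string.
Starting from "lemerald": after the first operation, "emeraldl"; after the second, "aldlemer".

aldlemer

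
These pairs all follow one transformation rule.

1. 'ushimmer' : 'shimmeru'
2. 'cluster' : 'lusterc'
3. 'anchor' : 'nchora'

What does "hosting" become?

In each case the input is transformed by: move the first character to the end.
"hosting" → "ostingh".

ostingh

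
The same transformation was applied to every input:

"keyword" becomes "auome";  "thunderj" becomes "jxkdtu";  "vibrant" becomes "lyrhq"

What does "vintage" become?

lydjq

Looking at the pairs, the operation is to delete the last 2 characters, then shift every letter 10 places backward in the alphabet (wrapping around).
Working it through for "vintage": intermediate "vinta", final "lydjq".
(Check on "thunderj": → "thunde" → "jxkdtu" ✓)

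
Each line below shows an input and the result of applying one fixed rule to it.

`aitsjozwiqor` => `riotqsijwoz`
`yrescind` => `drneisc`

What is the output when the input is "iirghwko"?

Looking at the pairs, the operation is to take characters alternately from the front and the back (1st, last, 2nd, 2nd-last, ...), then delete the first character.
So "iirghwko" becomes "oikrwgh".

oikrwgh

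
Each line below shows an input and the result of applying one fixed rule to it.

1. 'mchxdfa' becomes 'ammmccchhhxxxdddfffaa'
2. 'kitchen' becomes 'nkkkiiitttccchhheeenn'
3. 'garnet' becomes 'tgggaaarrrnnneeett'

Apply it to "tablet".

ttttaaabbbllleeett

Looking at the pairs, the operation is to repeat every character 3 times, then move the last character to the front.
"tablet" → "tttaaabbbllleeettt" → "ttttaaabbbllleeett".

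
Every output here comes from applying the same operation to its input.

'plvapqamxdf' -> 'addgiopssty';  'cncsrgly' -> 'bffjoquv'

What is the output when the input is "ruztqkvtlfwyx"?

abcinotuwwxyz

The pattern: shift every letter 3 places forward in the alphabet (wrapping around), then sort the characters into alphabetical order.
"ruztqkvtlfwyx" → "uxcwtnywoizba" → "abcinotuwwxyz".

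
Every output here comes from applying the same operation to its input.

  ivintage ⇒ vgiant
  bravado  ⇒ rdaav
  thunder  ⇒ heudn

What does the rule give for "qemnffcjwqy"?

eqmwnjfcf

Rule — take characters alternately from the front and the back (1st, last, 2nd, 2nd-last, ...), then delete the first 2 characters.
"qemnffcjwqy" → "qyeqmwnjfcf" → "eqmwnjfcf".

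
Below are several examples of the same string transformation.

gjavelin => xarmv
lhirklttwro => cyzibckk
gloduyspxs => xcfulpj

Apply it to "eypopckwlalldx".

vpgfgtbncrc

What's happening: shift every letter 9 places backward in the alphabet (wrapping around), then delete the last 3 characters.
Applying both steps to "eypopckwlalldx": "vpgfgtbncrccuo", then "vpgfgtbncrc".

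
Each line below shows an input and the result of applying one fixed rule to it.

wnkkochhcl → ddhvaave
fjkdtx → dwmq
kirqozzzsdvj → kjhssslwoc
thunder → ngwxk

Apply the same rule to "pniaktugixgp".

The rule is to delete the first 2 characters, then shift every letter 7 places backward in the alphabet (wrapping around).
For "pniaktugixgp", step one produces "iaktugixgp"; step two turns that into "btdmnzbqzi".

btdmnzbqzi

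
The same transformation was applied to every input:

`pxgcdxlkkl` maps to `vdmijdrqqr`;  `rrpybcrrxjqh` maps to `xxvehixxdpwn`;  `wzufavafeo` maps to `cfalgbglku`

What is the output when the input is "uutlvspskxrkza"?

aazrbyvyqdxqfg

The transformation: shift every letter 6 places forward in the alphabet (wrapping around).
"uutlvspskxrkza" → "aazrbyvyqdxqfg".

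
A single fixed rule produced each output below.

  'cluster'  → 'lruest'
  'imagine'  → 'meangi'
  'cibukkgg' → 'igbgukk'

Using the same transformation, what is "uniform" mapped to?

Rule — delete the first character, then take characters alternately from the front and the back (1st, last, 2nd, 2nd-last, ...).
For "uniform", step one produces "niform"; step two turns that into "nmirfo".

nmirfo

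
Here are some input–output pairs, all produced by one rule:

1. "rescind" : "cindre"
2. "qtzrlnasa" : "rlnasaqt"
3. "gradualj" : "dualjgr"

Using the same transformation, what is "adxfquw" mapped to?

Rule — move the first 3 characters to the end (rotate left by 3), then delete the last character.
On "adxfquw": the first step gives "fquwadx", and the second then gives "fquwad".

fquwad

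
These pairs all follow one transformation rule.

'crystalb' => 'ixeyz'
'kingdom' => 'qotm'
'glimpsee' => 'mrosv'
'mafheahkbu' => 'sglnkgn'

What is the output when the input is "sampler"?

The transformation: shift every letter 6 places forward in the alphabet (wrapping around), then delete the last 3 characters.
On "sampler": the first step gives "ygsvrkx", and the second then gives "ygsv".
(Check on "crystalb": → "ixeyzgrh" → "ixeyz" ✓)

ygsv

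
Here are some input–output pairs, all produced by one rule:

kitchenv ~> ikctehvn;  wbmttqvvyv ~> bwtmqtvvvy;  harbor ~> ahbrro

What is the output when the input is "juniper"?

Looking at the pairs, the operation is to swap each adjacent pair of characters (1↔2, 3↔4, ...).
For "juniper" the result is "ujinepr".

ujinepr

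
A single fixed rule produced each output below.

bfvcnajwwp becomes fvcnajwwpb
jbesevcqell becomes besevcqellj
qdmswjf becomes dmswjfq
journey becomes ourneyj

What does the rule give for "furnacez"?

urnacezf

Looking at the pairs, the operation is to move the first character to the end.
On "furnacez" that produces "urnacezf".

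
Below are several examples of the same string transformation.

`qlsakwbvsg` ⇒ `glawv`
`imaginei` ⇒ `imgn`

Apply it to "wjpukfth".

hjuf

Rule — keep every other character starting from the second (positions 2nd, 4th, 6th, ...), then move the last character to the front.
On "wjpukfth": the first step gives "jufh", and the second then gives "hjuf".
(Check on "qlsakwbvsg": → "lawvg" → "glawv" ✓)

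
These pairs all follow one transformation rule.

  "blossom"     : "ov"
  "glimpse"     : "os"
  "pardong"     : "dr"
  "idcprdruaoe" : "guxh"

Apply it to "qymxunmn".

bxq

In each case the input is transformed by: keep one character in every 3, starting at position 2 (positions 2nd, 5th, 8th, ...), then shift every letter 3 places forward in the alphabet (wrapping around).
Applying both steps to "qymxunmn": "yun", then "bxq".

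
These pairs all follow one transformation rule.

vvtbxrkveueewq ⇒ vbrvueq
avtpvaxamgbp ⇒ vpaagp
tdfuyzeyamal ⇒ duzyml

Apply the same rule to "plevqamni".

lvan

Looking at the pairs, the operation is to keep every other character starting from the second (positions 2nd, 4th, 6th, ...).
Applying that to "plevqamni" gives "lvan".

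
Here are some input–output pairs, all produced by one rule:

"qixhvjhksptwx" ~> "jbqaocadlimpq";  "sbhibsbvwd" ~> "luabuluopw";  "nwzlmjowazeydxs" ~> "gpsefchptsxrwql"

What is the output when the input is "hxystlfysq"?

aqrlmeyrlj

What's happening: shift every letter 7 places backward in the alphabet (wrapping around).
On "hxystlfysq" that produces "aqrlmeyrlj".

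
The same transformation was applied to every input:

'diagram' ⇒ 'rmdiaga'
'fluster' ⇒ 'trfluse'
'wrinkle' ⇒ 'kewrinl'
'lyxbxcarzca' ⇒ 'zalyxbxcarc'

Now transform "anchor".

What's happening: move the last 2 characters to the front (rotate right by 2), then swap the first and last characters.
Applying both steps to "anchor": "oranch", then "hranco".

hranco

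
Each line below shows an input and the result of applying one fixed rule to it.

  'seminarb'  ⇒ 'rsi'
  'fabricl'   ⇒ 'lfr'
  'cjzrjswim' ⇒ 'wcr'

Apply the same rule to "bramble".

ebm

The transformation: keep one character in every 3, starting at position 1 (positions 1st, 4th, 7th, ...), then move the last character to the front.
Starting from "bramble": after the first operation, "bme"; after the second, "ebm".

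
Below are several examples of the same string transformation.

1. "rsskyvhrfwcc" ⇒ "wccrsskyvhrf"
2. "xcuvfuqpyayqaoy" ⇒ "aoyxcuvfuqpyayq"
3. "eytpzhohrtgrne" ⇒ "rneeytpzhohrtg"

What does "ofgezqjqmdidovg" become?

ovgofgezqjqmdid

The pattern: move the last 3 characters to the front (rotate right by 3).
"ofgezqjqmdidovg" → "ovgofgezqjqmdid".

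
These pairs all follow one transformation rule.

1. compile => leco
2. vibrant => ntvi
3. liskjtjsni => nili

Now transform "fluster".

erfl

The transformation: move the first 2 characters to the end (rotate left by 2), then keep only the last 4 characters.
Working it through for "fluster": intermediate "usterfl", final "erfl".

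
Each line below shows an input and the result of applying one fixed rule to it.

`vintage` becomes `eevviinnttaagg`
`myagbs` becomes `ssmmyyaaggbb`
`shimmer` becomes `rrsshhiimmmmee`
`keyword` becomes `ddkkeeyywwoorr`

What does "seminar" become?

rrsseemmiinnaa

The pattern: double every character, then move the last 2 characters to the front (rotate right by 2).
Applying both steps to "seminar": "sseemmiinnaarr", then "rrsseemmiinnaa".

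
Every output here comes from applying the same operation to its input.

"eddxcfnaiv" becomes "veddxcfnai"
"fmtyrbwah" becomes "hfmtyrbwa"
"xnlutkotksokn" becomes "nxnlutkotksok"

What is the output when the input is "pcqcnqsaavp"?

ppcqcnqsaav

What's happening: move the last character to the front.
So "pcqcnqsaavp" becomes "ppcqcnqsaav".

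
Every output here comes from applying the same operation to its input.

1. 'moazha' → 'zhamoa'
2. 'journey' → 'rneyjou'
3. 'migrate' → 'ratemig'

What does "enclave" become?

In each case the input is transformed by: move the first 3 characters to the end (rotate left by 3).
Applying that to "enclave" gives "laveenc".

laveenc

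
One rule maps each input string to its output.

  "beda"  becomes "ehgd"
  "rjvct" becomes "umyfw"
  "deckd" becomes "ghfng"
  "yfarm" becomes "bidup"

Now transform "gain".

The pattern: shift every letter 3 places forward in the alphabet (wrapping around).
Doing the same to "gain": "jdlq".

jdlq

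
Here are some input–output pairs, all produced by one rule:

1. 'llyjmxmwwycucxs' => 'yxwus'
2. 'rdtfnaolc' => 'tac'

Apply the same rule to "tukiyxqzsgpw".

Looking at the pairs, the operation is to keep one character in every 3, starting at position 3 (positions 3rd, 6th, 9th, ...).
Doing the same to "tukiyxqzsgpw": "kxsw".

kxsw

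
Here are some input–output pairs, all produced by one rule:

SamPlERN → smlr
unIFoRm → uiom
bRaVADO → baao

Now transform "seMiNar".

smnr

What's happening: keep every other character starting from the first (positions 1st, 3rd, 5th, ...), then convert every letter to lowercase.
Applying both steps to "seMiNar": "sMNr", then "smnr".
(Check on "SamPlERN": → "SmlR" → "smlr" ✓)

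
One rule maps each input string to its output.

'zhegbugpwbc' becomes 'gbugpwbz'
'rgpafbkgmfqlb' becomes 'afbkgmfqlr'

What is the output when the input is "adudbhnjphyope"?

dbhnjphyopa

What's happening: swap the first and last characters, then delete the first 3 characters.
Working it through for "adudbhnjphyope": intermediate "edudbhnjphyopa", final "dbhnjphyopa".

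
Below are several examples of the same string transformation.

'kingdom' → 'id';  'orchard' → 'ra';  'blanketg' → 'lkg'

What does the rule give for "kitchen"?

ih

Each output is the input with this applied: keep one character in every 3, starting at position 2 (positions 2nd, 5th, 8th, ...).
For "kitchen" the result is "ih".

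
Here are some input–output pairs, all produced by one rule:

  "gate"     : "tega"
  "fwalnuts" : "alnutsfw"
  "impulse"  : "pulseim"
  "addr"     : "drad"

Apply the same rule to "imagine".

agineim

The transformation: move the first 2 characters to the end (rotate left by 2).
On "imagine" that produces "agineim".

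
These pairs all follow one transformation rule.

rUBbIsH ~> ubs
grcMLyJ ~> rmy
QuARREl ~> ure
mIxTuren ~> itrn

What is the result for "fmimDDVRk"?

The pattern: keep every other character starting from the second (positions 2nd, 4th, 6th, ...), then convert every letter to lowercase.
Working it through for "fmimDDVRk": intermediate "mmDR", final "mmdr".
(Check on "grcMLyJ": → "rMy" → "rmy" ✓)

mmdr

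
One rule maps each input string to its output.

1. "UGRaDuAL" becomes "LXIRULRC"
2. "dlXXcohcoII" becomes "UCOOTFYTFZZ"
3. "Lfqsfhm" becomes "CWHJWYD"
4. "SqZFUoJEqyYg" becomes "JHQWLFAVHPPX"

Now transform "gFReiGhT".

XWIVZXYK

Looking at the pairs, the operation is to shift every letter 9 places backward in the alphabet (wrapping around), then convert every letter to uppercase.
Working it through for "gFReiGhT": intermediate "xWIvzXyK", final "XWIVZXYK".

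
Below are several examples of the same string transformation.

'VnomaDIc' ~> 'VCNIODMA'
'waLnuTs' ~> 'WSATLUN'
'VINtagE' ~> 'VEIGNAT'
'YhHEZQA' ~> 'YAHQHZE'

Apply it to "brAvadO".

In each case the input is transformed by: take characters alternately from the front and the back (1st, last, 2nd, 2nd-last, ...), then convert every letter to uppercase.
For "brAvadO", step one produces "bOrdAav"; step two turns that into "BORDAAV".

BORDAAV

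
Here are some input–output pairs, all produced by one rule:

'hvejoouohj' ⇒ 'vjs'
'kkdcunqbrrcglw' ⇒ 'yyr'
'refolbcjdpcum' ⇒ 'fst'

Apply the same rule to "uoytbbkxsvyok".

icm

Rule — shift every letter 12 places backward in the alphabet (wrapping around), then keep only the first 3 characters.
For "uoytbbkxsvyok", step one produces "icmhppylgjmcy"; step two turns that into "icm".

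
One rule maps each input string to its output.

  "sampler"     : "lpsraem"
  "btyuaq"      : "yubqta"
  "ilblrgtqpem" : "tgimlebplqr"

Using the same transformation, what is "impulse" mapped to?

luiemsp

The pattern: take characters alternately from the front and the back (1st, last, 2nd, 2nd-last, ...), then move the last 2 characters to the front (rotate right by 2).
Starting from "impulse": after the first operation, "iemsplu"; after the second, "luiemsp".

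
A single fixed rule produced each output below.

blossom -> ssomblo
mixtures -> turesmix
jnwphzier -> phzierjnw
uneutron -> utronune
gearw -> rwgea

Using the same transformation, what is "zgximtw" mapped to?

Each output is the input with this applied: move the first 3 characters to the end (rotate left by 3).
For "zgximtw" the result is "imtwzgx".

imtwzgx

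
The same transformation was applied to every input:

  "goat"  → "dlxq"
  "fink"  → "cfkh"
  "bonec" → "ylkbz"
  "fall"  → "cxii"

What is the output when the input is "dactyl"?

The pattern: shift every letter 3 places backward in the alphabet (wrapping around).
On "dactyl" that produces "axzqvi".

axzqvi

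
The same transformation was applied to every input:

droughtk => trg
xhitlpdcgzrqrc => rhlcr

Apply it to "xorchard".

roh

Each output is the input with this applied: move the last 3 characters to the front (rotate right by 3), then keep one character in every 3, starting at position 2 (positions 2nd, 5th, 8th, ...).
"xorchard" → "ardxorch" → "roh".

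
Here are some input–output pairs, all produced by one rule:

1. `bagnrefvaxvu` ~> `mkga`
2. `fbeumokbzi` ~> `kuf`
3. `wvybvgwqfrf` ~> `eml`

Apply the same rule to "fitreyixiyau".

The transformation: shift every letter 6 places forward in the alphabet (wrapping around), then keep one character in every 3, starting at position 3 (positions 3rd, 6th, 9th, ...).
Applying both steps to "fitreyixiyau": "lozxkeodoega", then "zeoa".

zeoa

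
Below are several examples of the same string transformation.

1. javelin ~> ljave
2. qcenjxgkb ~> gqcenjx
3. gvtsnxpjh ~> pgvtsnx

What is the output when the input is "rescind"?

iresc

Each output is the input with this applied: delete the last 2 characters, then move the last character to the front.
Applying both steps to "rescind": "resci", then "iresc".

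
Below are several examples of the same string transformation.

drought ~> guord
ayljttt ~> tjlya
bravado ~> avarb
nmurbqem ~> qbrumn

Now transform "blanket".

knalb

Looking at the pairs, the operation is to reverse the string, then delete the first 2 characters.
"blanket" → "teknalb" → "knalb".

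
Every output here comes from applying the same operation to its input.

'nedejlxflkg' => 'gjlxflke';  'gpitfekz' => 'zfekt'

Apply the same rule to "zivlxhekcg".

What's happening: delete the first 3 characters, then swap the first and last characters.
For "zivlxhekcg", step one produces "lxhekcg"; step two turns that into "gxhekcl".

gxhekcl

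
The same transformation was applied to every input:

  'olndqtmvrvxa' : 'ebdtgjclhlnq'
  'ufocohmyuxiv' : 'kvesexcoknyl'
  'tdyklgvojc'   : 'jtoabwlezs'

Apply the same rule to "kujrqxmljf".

In each case the input is transformed by: shift every letter 10 places backward in the alphabet (wrapping around).
For "kujrqxmljf" the result is "akzhgncbzv".

akzhgncbzv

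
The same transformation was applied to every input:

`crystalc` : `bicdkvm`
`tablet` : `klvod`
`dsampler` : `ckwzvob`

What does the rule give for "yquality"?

Rule — delete the first character, then shift every letter 10 places forward in the alphabet (wrapping around).
For "yquality", step one produces "quality"; step two turns that into "aekvsdi".

aekvsdi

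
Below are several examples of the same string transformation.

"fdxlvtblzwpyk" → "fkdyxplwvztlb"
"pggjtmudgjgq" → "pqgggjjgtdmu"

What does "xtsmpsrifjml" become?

What's happening: take characters alternately from the front and the back (1st, last, 2nd, 2nd-last, ...).
For "xtsmpsrifjml" the result is "xltmsjmfpisr".

xltmsjmfpisr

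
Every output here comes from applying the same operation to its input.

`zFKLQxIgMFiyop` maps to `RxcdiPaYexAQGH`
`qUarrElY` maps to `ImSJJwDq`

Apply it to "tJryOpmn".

LbJQgHEF

Looking at the pairs, the operation is to flip the case of every letter, then shift every letter 8 places backward in the alphabet (wrapping around).
For "tJryOpmn", step one produces "TjRYoPMN"; step two turns that into "LbJQgHEF".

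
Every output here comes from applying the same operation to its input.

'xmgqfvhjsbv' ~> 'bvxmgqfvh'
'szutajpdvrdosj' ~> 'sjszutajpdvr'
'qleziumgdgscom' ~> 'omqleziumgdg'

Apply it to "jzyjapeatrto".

tojzyjapea

Looking at the pairs, the operation is to move the last 2 characters to the front (rotate right by 2), then delete the last 2 characters.
Working it through for "jzyjapeatrto": intermediate "tojzyjapeatr", final "tojzyjapea".
(Check on "qleziumgdgscom": → "omqleziumgdgsc" → "omqleziumgdg" ✓)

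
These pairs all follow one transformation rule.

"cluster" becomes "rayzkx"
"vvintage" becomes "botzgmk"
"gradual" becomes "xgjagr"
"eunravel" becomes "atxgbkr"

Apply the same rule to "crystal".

The rule is to delete the first character, then shift every letter 6 places forward in the alphabet (wrapping around).
Starting from "crystal": after the first operation, "rystal"; after the second, "xeyzgr".

xeyzgr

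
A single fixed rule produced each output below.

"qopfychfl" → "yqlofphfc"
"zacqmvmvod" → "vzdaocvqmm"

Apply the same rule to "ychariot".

rytcohia

Looking at the pairs, the operation is to take characters alternately from the front and the back (1st, last, 2nd, 2nd-last, ...), then move the last character to the front.
Working it through for "ychariot": intermediate "ytcohiar", final "rytcohia".
(Check on "qopfychfl": → "qlofphfcy" → "yqlofphfc" ✓)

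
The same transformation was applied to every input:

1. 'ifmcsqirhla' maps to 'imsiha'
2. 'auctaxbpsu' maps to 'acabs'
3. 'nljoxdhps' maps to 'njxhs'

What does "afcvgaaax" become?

What's happening: keep every other character starting from the first (positions 1st, 3rd, 5th, ...).
So "afcvgaaax" becomes "acgax".

acgax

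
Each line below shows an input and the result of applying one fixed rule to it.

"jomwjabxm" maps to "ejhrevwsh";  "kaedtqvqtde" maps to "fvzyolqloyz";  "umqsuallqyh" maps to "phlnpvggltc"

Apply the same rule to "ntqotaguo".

ioljovbpj

Rule — shift every letter 5 places backward in the alphabet (wrapping around).
Doing the same to "ntqotaguo": "ioljovbpj".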